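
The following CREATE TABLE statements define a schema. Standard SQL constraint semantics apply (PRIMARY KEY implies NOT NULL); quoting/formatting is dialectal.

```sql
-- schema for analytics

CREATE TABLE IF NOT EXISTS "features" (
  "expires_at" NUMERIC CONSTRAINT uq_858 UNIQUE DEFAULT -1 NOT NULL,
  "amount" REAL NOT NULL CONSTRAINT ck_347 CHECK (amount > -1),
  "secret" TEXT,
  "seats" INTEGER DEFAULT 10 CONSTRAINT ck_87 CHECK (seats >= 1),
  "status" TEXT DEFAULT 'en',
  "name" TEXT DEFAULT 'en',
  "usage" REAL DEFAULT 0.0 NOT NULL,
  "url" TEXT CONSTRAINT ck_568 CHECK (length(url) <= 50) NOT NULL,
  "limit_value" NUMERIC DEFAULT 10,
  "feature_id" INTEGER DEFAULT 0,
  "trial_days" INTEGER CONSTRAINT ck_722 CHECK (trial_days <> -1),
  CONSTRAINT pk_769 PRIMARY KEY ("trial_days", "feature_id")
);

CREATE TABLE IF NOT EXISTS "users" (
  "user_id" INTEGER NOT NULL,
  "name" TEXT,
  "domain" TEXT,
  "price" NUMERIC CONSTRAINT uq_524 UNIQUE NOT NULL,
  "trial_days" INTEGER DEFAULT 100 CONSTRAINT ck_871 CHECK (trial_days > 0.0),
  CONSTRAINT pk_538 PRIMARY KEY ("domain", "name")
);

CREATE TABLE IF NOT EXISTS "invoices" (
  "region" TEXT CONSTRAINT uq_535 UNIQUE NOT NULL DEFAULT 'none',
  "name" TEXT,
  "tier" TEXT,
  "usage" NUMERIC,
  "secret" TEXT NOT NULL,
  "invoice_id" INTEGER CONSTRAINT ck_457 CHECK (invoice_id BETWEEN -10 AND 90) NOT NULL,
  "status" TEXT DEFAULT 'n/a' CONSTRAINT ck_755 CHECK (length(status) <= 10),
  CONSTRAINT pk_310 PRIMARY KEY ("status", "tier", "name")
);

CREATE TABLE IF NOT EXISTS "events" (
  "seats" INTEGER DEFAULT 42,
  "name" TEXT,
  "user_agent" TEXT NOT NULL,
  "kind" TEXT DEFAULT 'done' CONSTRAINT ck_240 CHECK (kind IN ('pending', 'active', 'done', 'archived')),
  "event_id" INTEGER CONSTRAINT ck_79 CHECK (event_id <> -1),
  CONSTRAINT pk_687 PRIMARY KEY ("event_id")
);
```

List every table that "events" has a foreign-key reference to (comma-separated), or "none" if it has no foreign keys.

none

No column in events has a REFERENCES clause.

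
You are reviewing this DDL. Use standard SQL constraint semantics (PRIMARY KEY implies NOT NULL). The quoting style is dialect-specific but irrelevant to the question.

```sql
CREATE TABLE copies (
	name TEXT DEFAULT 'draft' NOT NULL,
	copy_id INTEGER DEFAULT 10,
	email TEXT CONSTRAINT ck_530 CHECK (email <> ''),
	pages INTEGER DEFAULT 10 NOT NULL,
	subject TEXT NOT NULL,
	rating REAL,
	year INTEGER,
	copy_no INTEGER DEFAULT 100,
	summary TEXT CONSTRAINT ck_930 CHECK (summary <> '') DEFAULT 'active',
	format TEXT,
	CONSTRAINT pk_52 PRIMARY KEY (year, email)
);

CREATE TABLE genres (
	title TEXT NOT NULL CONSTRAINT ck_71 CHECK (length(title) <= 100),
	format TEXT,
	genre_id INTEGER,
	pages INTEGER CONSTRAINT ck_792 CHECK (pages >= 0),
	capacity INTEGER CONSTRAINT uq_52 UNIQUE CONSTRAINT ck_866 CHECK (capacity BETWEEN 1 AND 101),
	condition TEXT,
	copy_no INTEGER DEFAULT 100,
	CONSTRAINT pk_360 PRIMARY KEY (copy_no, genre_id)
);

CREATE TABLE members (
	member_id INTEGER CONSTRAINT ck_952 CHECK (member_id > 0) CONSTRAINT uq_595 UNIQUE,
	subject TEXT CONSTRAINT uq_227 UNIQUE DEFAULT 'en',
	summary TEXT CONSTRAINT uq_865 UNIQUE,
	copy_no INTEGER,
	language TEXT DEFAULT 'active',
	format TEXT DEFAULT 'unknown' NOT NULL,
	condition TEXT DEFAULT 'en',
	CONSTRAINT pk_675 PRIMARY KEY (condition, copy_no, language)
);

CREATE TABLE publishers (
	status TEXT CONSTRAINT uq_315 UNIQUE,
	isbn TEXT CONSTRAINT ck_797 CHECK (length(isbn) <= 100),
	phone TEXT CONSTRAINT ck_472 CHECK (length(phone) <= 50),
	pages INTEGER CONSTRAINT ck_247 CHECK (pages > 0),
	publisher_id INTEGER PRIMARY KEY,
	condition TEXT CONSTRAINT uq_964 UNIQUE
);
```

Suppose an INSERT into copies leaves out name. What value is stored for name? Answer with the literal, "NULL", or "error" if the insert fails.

name has an explicit DEFAULT 'draft'.
When the column is omitted from an INSERT, that default is used.

'draft'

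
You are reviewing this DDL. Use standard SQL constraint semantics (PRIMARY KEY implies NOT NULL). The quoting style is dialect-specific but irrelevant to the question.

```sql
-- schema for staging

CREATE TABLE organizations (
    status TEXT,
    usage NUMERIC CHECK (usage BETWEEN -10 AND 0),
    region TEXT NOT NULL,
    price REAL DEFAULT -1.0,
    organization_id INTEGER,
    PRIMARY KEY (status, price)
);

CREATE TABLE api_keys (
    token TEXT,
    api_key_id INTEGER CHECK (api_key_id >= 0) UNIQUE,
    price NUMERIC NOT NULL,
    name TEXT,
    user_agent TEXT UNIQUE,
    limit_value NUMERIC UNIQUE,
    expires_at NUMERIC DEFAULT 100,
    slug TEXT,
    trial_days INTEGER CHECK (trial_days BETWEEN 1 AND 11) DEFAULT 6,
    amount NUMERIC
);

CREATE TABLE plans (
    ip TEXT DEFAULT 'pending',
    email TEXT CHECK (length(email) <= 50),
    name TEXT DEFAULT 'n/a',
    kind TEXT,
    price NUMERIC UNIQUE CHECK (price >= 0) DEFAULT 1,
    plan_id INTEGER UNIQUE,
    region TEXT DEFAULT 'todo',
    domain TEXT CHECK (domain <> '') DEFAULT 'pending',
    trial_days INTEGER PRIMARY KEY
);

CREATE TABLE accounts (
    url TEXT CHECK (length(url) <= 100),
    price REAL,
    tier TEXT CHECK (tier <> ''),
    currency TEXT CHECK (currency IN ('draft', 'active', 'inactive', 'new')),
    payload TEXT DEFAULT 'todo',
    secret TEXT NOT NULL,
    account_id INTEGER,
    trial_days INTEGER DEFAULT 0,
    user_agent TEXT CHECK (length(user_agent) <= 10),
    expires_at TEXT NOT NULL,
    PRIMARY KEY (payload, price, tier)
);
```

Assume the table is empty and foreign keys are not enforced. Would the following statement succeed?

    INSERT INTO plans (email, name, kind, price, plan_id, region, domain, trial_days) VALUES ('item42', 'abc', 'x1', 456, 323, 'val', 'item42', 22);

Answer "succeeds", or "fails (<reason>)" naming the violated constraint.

NOT NULL columns: trial_days is supplied.
CHECK constraints: 'item42' satisfies (length(email) <= 50); 456 satisfies (price >= 0); 'item42' satisfies (domain <> '').
No constraint is violated.

succeeds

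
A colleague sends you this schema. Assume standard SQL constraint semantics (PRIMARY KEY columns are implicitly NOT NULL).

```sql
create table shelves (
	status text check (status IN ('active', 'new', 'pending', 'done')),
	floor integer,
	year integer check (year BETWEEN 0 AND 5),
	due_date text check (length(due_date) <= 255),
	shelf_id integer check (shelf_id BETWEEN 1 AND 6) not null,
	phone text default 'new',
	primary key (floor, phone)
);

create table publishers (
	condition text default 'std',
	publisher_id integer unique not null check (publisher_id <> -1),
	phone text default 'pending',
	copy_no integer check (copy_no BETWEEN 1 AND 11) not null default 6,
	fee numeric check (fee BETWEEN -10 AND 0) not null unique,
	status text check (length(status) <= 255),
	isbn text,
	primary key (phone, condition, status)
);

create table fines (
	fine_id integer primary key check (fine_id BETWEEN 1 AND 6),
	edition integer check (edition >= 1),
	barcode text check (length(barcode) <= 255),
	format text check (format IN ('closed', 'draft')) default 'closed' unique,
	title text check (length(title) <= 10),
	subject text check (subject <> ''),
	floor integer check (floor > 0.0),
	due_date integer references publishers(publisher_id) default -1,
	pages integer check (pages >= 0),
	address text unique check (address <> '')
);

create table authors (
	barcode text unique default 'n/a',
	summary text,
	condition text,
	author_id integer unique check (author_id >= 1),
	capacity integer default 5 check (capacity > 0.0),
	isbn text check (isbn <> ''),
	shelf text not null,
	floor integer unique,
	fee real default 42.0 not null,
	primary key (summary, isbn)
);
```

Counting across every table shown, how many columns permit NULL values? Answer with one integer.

18

shelves: 3 nullable (status, year, due_date — PK (floor, phone) and explicit NOT NULL columns excluded).
publishers: 1 nullable (isbn — PK (phone, condition, status) and explicit NOT NULL columns excluded).
fines: 9 nullable (edition, barcode, format, title, subject, floor, due_date, pages, address — PK (fine_id) and explicit NOT NULL columns excluded).
authors: 5 nullable (barcode, condition, author_id, capacity, floor — PK (summary, isbn) and explicit NOT NULL columns excluded).
Total: 3 + 1 + 9 + 5 = 18.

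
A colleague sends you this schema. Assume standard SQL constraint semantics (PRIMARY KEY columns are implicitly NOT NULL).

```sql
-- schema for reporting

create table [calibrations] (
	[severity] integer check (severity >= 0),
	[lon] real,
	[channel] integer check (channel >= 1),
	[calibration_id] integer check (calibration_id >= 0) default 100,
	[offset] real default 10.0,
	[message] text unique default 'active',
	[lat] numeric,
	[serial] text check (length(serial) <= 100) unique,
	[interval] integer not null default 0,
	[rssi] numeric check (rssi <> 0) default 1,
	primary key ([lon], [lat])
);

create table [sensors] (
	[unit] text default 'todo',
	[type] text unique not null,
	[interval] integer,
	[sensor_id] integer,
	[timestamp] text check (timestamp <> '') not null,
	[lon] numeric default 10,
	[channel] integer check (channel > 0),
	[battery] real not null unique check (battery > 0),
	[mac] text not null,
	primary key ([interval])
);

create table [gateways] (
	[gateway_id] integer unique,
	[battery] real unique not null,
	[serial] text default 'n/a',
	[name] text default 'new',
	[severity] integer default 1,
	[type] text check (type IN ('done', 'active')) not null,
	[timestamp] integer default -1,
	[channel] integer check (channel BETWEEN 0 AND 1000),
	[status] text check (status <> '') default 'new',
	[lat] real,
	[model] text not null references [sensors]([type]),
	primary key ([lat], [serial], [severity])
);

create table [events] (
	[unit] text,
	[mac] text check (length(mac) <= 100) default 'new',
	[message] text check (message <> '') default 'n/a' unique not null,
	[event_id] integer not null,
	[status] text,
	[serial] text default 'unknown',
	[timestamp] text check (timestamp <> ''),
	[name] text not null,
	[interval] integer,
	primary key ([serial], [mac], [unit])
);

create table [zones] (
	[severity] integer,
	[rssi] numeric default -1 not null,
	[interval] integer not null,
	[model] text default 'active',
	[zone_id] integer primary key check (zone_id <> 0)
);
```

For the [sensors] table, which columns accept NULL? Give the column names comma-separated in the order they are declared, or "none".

- unit: DEFAULT only fills an omitted column; an explicit NULL is still allowed → nullable.
- type: declared NOT NULL → not nullable.
- interval: part of the PRIMARY KEY, which implies NOT NULL → not nullable.
- sensor_id: no NOT NULL constraint applies → nullable.
- timestamp: declared NOT NULL → not nullable.
- lon: DEFAULT only fills an omitted column; an explicit NULL is still allowed → nullable.
- channel: CHECK does not forbid NULL (a CHECK constraint passes when its expression is NULL) → nullable.
- battery: declared NOT NULL → not nullable.
- mac: declared NOT NULL → not nullable.

unit, sensor_id, lon, channel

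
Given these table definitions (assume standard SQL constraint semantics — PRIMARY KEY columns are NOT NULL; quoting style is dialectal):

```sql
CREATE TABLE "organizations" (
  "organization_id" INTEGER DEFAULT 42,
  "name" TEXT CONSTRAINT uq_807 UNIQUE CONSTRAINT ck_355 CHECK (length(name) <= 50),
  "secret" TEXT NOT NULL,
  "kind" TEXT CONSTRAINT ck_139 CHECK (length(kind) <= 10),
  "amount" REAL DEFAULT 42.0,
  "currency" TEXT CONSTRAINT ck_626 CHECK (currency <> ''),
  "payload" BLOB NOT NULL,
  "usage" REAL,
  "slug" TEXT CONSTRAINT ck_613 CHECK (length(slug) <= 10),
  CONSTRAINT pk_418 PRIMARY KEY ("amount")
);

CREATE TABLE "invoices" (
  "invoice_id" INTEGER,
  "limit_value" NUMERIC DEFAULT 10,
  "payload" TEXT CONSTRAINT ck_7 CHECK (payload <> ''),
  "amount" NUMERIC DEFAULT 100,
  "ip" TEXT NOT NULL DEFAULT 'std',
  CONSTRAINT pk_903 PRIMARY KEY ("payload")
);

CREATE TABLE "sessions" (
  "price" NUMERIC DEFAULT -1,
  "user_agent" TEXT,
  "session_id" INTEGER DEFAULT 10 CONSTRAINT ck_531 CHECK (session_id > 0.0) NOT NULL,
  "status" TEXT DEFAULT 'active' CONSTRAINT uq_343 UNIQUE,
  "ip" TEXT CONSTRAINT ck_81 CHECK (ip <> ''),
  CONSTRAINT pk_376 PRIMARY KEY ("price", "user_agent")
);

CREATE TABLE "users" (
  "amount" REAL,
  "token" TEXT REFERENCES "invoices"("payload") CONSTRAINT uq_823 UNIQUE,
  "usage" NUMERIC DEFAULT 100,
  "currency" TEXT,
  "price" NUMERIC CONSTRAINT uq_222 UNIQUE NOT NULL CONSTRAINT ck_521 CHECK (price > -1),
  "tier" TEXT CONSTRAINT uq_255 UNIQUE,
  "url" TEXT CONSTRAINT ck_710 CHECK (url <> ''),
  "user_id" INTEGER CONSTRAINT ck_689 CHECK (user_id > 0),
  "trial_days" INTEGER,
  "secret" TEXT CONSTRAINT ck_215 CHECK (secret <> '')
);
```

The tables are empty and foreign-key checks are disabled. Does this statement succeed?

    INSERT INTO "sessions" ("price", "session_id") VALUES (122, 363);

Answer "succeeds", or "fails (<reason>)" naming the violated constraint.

fails (NOT NULL on user_agent)

user_agent is omitted from the column list and has no DEFAULT, so it would receive NULL.
But user_agent is part of the PRIMARY KEY (implied NOT NULL).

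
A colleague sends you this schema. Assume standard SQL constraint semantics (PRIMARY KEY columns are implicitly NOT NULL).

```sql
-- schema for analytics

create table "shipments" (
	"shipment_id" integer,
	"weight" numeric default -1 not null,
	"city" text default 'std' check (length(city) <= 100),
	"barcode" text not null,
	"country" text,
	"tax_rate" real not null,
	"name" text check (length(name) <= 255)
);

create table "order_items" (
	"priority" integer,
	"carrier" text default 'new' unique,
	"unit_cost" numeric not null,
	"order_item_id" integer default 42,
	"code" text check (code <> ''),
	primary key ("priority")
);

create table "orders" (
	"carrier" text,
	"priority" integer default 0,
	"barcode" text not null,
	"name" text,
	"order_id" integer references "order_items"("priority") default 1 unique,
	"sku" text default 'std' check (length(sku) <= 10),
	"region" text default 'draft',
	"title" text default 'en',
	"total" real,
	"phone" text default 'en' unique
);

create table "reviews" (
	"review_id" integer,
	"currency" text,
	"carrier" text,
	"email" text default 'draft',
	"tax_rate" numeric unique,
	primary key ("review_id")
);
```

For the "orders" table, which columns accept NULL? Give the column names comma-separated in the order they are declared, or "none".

- carrier: no NOT NULL constraint applies → nullable.
- priority: DEFAULT only fills an omitted column; an explicit NULL is still allowed → nullable.
- barcode: declared NOT NULL → not nullable.
- name: no NOT NULL constraint applies → nullable.
- order_id: a foreign key column may be NULL unless separately constrained → nullable.
- sku: CHECK does not forbid NULL (a CHECK constraint passes when its expression is NULL) → nullable.
- region: DEFAULT only fills an omitted column; an explicit NULL is still allowed → nullable.
- title: DEFAULT only fills an omitted column; an explicit NULL is still allowed → nullable.
- total: no NOT NULL constraint applies → nullable.
- phone: UNIQUE does not imply NOT NULL → nullable.

carrier, priority, name, order_id, sku, region, title, total, phone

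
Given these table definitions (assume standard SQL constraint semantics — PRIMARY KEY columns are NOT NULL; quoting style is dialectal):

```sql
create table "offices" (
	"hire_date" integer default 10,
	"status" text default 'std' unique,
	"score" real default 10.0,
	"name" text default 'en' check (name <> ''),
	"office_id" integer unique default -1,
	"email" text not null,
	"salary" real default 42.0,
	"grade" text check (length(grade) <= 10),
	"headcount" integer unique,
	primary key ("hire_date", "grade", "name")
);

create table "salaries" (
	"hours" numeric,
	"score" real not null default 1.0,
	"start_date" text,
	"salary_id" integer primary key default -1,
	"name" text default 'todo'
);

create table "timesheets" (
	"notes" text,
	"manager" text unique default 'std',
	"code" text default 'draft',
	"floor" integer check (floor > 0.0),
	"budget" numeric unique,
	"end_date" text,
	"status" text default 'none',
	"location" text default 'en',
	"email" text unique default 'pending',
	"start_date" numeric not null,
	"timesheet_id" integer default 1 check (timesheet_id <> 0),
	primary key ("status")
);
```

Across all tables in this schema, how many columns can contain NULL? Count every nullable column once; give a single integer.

17

offices: 5 nullable (status, score, office_id, salary, headcount — PK (hire_date, grade, name) and explicit NOT NULL columns excluded).
salaries: 3 nullable (hours, start_date, name — PK (salary_id) and explicit NOT NULL columns excluded).
timesheets: 9 nullable (notes, manager, code, floor, budget, end_date, location, email, timesheet_id — PK (status) and explicit NOT NULL columns excluded).
Total: 5 + 3 + 9 = 17.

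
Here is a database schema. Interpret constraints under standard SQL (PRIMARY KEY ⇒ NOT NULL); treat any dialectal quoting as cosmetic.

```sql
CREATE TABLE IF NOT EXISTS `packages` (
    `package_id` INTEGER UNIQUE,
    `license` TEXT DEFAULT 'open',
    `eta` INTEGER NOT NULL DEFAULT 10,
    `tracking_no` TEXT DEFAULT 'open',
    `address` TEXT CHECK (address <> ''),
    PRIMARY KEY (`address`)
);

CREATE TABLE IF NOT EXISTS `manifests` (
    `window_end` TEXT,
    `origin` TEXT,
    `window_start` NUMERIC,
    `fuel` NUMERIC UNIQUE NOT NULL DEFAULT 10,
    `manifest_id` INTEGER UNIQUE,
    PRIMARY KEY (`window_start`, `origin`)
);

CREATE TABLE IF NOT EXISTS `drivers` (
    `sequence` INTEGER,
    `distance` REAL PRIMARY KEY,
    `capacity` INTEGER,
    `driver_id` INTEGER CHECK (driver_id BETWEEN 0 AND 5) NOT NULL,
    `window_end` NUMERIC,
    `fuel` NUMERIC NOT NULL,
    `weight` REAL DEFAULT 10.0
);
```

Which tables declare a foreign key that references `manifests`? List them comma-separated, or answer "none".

No REFERENCES clause anywhere in the schema names manifests.

none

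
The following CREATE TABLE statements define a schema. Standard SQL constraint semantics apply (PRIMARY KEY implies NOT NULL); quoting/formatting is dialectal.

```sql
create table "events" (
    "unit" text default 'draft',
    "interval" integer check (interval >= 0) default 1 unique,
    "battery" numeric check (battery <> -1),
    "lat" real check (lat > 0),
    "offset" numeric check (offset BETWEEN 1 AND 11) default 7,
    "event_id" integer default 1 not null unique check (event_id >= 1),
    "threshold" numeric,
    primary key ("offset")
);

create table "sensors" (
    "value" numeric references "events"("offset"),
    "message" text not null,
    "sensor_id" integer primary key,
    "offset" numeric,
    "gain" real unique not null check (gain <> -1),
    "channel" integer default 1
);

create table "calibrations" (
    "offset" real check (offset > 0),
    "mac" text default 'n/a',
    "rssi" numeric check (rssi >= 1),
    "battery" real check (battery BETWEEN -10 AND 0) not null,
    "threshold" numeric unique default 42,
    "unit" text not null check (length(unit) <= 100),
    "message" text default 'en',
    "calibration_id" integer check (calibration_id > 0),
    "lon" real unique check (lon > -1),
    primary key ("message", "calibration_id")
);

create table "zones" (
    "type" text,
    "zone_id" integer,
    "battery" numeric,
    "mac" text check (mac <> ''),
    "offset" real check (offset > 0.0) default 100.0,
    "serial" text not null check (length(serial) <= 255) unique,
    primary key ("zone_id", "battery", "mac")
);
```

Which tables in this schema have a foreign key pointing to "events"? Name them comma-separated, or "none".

- sensors.value references events(offset).

sensors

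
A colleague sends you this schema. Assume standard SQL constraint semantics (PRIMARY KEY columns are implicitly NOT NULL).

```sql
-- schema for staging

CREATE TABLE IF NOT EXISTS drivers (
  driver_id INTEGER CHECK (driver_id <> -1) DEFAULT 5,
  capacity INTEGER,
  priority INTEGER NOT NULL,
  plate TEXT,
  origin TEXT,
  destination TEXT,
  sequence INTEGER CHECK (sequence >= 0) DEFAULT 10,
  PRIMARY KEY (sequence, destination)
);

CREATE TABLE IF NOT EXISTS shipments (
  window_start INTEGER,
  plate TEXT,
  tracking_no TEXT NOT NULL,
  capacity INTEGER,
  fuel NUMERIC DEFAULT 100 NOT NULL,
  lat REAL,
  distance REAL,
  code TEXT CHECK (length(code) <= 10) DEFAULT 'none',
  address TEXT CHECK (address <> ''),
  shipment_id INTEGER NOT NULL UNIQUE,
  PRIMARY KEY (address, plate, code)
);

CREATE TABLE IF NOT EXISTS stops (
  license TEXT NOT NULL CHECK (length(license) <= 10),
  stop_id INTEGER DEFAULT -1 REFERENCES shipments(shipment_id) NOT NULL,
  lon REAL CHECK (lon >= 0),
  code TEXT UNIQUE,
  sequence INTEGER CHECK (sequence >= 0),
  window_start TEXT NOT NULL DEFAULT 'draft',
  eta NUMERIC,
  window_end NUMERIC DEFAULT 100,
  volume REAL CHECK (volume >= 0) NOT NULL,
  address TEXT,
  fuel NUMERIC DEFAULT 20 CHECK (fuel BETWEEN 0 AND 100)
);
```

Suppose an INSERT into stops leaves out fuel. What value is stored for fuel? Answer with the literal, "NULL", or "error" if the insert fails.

fuel has an explicit DEFAULT 20.
When the column is omitted from an INSERT, that default is used.

20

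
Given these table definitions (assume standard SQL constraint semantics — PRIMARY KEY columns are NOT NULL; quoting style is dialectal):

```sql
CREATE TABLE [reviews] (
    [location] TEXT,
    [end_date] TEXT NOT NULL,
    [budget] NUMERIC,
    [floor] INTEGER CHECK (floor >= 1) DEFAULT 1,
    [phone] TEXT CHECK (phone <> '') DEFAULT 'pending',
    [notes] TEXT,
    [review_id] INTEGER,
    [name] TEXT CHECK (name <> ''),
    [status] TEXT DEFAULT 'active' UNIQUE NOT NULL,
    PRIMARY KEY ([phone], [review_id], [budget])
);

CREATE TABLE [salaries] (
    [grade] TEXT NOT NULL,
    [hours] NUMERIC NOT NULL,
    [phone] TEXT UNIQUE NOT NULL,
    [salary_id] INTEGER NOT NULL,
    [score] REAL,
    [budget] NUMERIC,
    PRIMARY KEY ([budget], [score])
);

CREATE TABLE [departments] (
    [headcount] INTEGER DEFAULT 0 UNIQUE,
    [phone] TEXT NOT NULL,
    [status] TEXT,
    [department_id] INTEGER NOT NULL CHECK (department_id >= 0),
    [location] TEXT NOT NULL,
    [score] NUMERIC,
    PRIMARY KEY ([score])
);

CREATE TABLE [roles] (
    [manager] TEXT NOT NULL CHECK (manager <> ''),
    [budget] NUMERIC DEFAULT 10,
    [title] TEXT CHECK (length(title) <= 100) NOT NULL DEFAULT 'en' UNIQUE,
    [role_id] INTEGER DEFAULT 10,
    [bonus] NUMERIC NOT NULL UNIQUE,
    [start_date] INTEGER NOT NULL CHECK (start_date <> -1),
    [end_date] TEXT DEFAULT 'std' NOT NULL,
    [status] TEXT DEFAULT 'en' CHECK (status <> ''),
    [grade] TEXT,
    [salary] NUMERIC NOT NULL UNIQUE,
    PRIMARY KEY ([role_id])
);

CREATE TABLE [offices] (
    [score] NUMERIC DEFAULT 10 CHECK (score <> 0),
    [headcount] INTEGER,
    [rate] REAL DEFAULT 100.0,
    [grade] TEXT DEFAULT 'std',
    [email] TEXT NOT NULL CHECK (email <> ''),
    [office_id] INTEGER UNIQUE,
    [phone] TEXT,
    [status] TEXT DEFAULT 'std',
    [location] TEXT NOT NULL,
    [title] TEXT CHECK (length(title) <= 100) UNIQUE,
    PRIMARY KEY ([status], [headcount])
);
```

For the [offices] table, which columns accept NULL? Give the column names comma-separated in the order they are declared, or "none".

- score: CHECK does not forbid NULL (a CHECK constraint passes when its expression is NULL) → nullable.
- headcount: part of the PRIMARY KEY, which implies NOT NULL → not nullable.
- rate: DEFAULT only fills an omitted column; an explicit NULL is still allowed → nullable.
- grade: DEFAULT only fills an omitted column; an explicit NULL is still allowed → nullable.
- email: declared NOT NULL → not nullable.
- office_id: UNIQUE does not imply NOT NULL → nullable.
- phone: no NOT NULL constraint applies → nullable.
- status: part of the PRIMARY KEY, which implies NOT NULL → not nullable.
- location: declared NOT NULL → not nullable.
- title: CHECK does not forbid NULL (a CHECK constraint passes when its expression is NULL) → nullable.

score, rate, grade, office_id, phone, title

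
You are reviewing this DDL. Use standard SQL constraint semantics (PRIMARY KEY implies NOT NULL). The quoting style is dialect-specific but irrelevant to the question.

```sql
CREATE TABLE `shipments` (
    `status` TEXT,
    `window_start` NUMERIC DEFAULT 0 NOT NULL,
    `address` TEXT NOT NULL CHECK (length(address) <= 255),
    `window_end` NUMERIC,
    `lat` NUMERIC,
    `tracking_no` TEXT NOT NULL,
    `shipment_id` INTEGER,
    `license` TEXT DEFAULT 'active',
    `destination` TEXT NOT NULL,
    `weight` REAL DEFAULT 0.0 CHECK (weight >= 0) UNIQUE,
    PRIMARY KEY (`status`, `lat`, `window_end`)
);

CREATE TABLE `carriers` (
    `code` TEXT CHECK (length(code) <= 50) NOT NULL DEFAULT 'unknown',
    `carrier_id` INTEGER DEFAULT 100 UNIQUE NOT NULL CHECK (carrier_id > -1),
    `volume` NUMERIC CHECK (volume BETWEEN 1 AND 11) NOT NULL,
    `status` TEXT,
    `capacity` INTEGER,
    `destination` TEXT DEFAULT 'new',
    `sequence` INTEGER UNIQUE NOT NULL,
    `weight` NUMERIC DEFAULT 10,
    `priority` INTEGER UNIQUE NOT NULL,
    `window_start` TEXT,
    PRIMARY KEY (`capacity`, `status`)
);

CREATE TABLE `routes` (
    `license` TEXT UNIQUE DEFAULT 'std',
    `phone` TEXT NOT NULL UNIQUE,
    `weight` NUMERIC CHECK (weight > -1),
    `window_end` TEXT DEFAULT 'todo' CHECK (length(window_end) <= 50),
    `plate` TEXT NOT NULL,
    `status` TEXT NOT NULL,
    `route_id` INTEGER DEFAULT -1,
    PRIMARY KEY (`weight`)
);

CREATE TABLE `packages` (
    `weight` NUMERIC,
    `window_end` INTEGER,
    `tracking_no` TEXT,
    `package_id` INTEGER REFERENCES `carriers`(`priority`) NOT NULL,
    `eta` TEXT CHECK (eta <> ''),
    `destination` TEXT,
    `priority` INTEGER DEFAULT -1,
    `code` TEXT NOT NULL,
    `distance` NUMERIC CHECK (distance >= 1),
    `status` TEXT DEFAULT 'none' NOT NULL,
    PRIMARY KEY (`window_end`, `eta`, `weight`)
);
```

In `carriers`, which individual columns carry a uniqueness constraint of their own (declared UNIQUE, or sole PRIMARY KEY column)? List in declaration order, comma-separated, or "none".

- code: no UNIQUE or single-column PK constraint.
- carrier_id: declared UNIQUE → unique.
- volume: no UNIQUE or single-column PK constraint.
- status: part of a composite PRIMARY KEY — only the tuple is unique, not this column on its own.
- capacity: part of a composite PRIMARY KEY — only the tuple is unique, not this column on its own.
- destination: no UNIQUE or single-column PK constraint.
- sequence: declared UNIQUE → unique.
- weight: no UNIQUE or single-column PK constraint.
- priority: declared UNIQUE → unique.
- window_start: no UNIQUE or single-column PK constraint.

carrier_id, sequence, priority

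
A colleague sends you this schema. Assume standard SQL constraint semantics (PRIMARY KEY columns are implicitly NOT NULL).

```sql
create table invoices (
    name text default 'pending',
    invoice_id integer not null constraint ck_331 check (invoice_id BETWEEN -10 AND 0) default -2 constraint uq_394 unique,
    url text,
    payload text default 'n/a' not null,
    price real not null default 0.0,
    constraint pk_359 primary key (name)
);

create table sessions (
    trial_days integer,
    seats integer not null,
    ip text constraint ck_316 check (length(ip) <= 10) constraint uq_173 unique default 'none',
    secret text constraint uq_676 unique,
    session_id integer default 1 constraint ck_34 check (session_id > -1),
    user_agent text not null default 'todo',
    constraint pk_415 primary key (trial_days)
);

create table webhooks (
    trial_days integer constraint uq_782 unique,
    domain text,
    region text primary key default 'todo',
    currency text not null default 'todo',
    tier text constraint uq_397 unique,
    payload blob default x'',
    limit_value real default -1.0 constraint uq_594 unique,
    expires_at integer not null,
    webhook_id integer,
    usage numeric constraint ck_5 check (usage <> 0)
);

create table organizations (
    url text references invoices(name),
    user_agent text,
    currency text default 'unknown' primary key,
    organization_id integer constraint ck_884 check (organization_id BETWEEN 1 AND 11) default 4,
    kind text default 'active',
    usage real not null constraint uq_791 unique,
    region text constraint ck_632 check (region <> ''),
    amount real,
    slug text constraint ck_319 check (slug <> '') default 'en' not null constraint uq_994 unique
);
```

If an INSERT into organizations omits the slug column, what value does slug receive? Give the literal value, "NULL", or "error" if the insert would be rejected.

'en'

slug has an explicit DEFAULT 'en'.
When the column is omitted from an INSERT, that default is used.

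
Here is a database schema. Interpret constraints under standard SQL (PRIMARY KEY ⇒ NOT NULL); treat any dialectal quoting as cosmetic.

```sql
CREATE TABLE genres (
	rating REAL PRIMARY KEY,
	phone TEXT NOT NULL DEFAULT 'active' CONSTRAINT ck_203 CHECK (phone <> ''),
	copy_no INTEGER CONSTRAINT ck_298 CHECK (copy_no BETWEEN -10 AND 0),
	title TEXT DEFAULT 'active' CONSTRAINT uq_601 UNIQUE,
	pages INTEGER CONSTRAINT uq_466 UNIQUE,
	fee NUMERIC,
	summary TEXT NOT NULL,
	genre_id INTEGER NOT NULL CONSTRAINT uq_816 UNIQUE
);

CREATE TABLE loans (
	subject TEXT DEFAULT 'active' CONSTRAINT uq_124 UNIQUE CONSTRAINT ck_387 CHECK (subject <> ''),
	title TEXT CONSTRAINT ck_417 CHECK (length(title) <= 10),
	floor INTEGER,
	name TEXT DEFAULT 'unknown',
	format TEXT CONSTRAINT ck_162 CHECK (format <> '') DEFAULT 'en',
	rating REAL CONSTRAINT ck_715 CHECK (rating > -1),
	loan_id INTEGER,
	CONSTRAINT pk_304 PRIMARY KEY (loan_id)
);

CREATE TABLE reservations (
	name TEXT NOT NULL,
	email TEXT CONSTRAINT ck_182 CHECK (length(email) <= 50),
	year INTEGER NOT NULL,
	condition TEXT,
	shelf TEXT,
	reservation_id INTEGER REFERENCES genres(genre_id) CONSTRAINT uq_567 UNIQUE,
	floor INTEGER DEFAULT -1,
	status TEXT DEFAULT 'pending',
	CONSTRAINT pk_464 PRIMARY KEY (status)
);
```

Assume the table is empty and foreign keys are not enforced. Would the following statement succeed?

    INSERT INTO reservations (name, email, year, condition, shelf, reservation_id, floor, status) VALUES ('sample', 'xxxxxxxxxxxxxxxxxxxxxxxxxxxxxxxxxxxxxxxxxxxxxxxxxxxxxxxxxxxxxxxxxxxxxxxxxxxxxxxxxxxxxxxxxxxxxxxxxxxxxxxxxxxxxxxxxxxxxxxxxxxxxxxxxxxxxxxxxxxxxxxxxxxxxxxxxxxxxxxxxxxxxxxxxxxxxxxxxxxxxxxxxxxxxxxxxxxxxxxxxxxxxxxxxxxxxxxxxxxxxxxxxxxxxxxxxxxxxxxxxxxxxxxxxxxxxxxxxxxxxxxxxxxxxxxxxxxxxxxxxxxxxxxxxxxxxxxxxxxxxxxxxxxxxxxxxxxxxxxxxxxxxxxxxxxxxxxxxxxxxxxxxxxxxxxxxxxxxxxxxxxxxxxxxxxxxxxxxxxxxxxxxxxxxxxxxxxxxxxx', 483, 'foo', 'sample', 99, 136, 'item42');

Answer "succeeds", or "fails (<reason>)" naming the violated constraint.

The value 'xxxxxxxxxxxxxxxxxxxxxxxxxxxxxxxxxxxxxxxxxxxxxxxxxxxxxxxxxxxxxxxxxxxxxxxxxxxxxxxxxxxxxxxxxxxxxxxxxxxxxxxxxxxxxxxxxxxxxxxxxxxxxxxxxxxxxxxxxxxxxxxxxxxxxxxxxxxxxxxxxxxxxxxxxxxxxxxxxxxxxxxxxxxxxxxxxxxxxxxxxxxxxxxxxxxxxxxxxxxxxxxxxxxxxxxxxxxxxxxxxxxxxxxxxxxxxxxxxxxxxxxxxxxxxxxxxxxxxxxxxxxxxxxxxxxxxxxxxxxxxxxxxxxxxxxxxxxxxxxxxxxxxxxxxxxxxxxxxxxxxxxxxxxxxxxxxxxxxxxxxxxxxxxxxxxxxxxxxxxxxxxxxxxxxxxxxxxxxxxx' for email violates CHECK (length(email) <= 50).

fails (CHECK on email)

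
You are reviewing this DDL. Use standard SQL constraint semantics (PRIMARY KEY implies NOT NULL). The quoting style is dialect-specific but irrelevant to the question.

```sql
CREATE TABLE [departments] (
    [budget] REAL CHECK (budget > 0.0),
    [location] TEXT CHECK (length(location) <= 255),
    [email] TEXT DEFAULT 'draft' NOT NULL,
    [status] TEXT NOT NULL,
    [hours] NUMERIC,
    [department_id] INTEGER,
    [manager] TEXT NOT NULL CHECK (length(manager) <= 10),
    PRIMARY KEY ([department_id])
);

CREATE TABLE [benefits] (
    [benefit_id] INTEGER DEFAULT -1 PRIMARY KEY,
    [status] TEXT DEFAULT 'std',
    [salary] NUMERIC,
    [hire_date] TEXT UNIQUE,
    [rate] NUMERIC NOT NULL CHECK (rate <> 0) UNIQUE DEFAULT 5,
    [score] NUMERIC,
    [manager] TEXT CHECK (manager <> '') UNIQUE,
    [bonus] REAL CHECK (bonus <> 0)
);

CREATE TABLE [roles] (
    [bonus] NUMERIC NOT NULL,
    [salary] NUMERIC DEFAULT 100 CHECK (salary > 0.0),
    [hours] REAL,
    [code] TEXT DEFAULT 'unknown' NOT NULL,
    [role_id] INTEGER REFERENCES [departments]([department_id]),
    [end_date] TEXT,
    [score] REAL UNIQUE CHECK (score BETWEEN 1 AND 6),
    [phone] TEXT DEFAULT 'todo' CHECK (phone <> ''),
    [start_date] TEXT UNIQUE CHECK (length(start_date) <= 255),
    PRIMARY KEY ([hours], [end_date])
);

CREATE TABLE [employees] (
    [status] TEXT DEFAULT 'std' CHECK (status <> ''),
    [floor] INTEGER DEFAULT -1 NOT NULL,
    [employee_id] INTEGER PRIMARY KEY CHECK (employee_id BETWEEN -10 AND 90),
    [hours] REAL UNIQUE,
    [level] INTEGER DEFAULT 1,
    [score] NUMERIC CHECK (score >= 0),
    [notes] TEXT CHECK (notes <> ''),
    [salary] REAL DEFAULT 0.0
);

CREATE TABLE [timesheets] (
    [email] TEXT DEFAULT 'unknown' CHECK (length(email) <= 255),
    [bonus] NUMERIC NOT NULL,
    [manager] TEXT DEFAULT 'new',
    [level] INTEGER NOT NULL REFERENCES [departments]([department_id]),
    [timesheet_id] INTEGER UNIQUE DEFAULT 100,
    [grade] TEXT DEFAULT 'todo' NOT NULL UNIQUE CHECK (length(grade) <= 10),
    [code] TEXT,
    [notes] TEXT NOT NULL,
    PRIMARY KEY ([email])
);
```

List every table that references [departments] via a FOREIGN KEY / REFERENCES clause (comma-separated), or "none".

- roles.role_id references departments(department_id).
- timesheets.level references departments(department_id).

roles, timesheets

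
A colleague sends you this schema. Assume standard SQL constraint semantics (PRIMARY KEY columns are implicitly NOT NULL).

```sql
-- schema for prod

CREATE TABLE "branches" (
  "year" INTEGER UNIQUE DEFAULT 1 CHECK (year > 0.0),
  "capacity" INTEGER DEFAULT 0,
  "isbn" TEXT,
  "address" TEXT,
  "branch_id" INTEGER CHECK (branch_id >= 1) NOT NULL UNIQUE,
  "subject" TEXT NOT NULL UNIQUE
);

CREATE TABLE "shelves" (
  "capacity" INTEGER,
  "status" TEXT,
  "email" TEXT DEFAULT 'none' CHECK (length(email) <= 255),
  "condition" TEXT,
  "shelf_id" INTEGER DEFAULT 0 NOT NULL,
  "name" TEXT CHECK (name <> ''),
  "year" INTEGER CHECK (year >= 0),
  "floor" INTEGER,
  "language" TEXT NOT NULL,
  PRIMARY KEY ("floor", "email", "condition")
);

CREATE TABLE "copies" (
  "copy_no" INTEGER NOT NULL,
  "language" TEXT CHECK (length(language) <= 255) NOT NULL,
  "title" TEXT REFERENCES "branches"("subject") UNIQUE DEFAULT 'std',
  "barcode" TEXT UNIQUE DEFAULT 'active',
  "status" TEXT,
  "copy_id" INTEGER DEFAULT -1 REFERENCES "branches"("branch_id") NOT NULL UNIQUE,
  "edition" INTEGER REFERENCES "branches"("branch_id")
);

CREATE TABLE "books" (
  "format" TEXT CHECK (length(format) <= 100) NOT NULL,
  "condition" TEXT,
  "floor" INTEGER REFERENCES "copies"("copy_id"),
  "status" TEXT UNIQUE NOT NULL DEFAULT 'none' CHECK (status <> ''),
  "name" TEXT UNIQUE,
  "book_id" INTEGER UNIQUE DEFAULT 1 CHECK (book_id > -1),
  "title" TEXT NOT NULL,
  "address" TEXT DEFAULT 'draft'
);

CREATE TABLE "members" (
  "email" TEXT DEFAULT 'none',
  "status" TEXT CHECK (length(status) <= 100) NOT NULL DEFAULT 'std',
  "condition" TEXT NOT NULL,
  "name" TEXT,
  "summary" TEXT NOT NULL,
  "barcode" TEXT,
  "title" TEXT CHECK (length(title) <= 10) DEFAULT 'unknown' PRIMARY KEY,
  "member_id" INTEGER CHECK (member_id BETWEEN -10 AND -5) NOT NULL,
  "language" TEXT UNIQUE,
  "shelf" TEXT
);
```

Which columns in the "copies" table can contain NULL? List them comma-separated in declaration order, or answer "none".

title, barcode, status, edition

- copy_no: declared NOT NULL → not nullable.
- language: declared NOT NULL → not nullable.
- title: a foreign key column may be NULL unless separately constrained → nullable.
- barcode: UNIQUE does not imply NOT NULL → nullable.
- status: no NOT NULL constraint applies → nullable.
- copy_id: declared NOT NULL → not nullable.
- edition: a foreign key column may be NULL unless separately constrained → nullable.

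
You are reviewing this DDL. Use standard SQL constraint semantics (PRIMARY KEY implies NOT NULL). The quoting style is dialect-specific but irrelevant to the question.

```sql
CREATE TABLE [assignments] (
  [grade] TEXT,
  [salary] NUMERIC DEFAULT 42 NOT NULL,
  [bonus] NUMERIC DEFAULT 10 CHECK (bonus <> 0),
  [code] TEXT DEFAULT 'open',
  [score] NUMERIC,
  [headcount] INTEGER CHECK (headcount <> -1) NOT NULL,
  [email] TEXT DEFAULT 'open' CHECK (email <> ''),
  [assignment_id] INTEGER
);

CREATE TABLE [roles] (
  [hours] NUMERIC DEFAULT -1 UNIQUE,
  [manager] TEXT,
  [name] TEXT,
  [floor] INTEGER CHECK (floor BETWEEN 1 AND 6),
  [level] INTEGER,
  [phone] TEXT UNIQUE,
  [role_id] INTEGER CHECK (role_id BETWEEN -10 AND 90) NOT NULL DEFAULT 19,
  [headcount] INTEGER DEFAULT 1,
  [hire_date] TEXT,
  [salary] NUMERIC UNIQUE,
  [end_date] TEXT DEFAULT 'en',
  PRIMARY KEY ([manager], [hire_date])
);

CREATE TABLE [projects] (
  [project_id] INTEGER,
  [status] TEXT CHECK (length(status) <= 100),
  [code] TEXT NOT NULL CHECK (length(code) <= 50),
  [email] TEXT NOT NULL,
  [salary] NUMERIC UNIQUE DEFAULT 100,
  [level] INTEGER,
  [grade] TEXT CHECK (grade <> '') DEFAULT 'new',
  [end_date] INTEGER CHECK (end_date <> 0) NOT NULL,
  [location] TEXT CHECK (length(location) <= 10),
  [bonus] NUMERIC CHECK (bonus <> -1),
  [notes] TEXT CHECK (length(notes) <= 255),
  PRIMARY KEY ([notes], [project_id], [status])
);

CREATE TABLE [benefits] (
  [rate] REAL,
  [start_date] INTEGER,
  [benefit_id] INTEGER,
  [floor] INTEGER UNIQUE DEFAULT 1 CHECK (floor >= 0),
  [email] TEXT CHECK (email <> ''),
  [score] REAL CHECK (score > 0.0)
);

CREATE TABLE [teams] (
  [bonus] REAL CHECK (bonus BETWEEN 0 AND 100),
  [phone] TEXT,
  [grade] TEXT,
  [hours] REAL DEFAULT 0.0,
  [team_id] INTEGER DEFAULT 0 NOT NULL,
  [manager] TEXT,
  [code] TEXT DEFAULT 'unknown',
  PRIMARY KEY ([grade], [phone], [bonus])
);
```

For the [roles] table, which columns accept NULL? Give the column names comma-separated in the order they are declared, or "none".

- hours: UNIQUE does not imply NOT NULL → nullable.
- manager: part of the PRIMARY KEY, which implies NOT NULL → not nullable.
- name: no NOT NULL constraint applies → nullable.
- floor: CHECK does not forbid NULL (a CHECK constraint passes when its expression is NULL) → nullable.
- level: no NOT NULL constraint applies → nullable.
- phone: UNIQUE does not imply NOT NULL → nullable.
- role_id: declared NOT NULL → not nullable.
- headcount: DEFAULT only fills an omitted column; an explicit NULL is still allowed → nullable.
- hire_date: part of the PRIMARY KEY, which implies NOT NULL → not nullable.
- salary: UNIQUE does not imply NOT NULL → nullable.
- end_date: DEFAULT only fills an omitted column; an explicit NULL is still allowed → nullable.

hours, name, floor, level, phone, headcount, salary, end_date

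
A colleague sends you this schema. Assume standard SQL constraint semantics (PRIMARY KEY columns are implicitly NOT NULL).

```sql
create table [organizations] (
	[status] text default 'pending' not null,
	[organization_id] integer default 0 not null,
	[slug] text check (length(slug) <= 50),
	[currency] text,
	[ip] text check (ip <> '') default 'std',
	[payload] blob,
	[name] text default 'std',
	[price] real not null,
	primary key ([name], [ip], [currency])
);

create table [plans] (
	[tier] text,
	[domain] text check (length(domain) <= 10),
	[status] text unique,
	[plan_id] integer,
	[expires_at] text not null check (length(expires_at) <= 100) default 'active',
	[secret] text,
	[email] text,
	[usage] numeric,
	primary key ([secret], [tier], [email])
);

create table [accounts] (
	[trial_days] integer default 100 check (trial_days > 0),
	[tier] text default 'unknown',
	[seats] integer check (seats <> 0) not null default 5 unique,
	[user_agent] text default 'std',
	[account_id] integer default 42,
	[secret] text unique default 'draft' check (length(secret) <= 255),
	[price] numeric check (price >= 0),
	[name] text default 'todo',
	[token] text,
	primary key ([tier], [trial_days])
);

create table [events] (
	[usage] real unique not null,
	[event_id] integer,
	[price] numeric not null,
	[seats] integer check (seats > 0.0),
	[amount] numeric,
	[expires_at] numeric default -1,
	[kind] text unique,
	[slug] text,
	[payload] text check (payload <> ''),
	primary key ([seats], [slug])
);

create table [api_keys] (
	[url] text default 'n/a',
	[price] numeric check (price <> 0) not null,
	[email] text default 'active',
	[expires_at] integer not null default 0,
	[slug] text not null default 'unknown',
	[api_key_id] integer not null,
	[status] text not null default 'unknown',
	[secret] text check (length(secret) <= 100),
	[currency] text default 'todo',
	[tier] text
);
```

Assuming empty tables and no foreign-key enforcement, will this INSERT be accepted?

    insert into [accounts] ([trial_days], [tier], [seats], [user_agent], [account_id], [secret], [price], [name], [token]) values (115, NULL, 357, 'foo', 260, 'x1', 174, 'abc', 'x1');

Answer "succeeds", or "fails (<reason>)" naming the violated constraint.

fails (NOT NULL on tier)

tier is explicitly set to NULL, but tier is part of the PRIMARY KEY (implied NOT NULL).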